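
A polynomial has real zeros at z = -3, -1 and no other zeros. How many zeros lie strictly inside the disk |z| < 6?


Step 1: Check each root:
  z = -3: |-3| = 3 < 6
  z = -1: |-1| = 1 < 6
Step 2: Count = 2

2


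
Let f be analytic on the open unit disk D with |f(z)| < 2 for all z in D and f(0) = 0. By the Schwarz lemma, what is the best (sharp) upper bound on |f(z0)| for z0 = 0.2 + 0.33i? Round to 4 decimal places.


Step 1: g = f/2 maps D -> D with g(0) = 0, so by the Schwarz lemma |g(z)| <= |z|, i.e. |f(z)| <= 2|z|; this is sharp (f(z) = 2z).
Step 2: |z0|^2 = 0.2^2 + 0.33^2 = 0.1489
Step 3: |z0| = sqrt(0.1489) = 0.385876
Step 4: Best bound = 2 * |z0| = 2 * 0.385876 = 0.7718

0.7718


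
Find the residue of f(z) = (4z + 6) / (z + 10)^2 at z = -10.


Step 1: Pole of order 2 at z = -10
Step 2: Res = lim d/dz [(z + 10)^2 * f(z)] as z -> -10
Step 3: (z + 10)^2 * f(z) = 4z + 6
Step 4: d/dz[4z + 6] = 4

4


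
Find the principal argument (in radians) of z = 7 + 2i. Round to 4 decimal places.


Step 1: z = 7 + 2i
Step 2: arg(z) = atan2(2, 7)
Step 3: arg(z) = 0.2783

0.2783


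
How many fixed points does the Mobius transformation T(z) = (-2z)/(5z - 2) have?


Step 1: Fixed points satisfy T(z) = z
Step 2: 5z^2 = 0
Step 3: Discriminant = 0^2 - 4*5*0 = 0
Step 4: Number of fixed points = 1

1


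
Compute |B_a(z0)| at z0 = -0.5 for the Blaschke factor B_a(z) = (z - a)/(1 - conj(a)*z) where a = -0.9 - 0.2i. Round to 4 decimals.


Step 1: Numerator z0 - a = -0.5 - (-0.9 - 0.2i) = 0.4 + 0.2i
Step 2: Denominator 1 - conj(a)*z0 = 1 - (-0.9 + 0.2i)*(-0.5) = 0.55 + 0.1i
Step 3: |z0 - a|^2 = 0.4^2 + 0.2^2 = 0.2; |1 - conj(a)*z0|^2 = 0.55^2 + 0.1^2 = 0.3125
Step 4: |B_a(-0.5)| = sqrt(0.2 / 0.3125) = sqrt(0.64)
Step 5: = 0.8

0.8


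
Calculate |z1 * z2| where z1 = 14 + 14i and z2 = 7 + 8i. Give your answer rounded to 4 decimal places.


Step 1: |z1| = sqrt(14^2 + 14^2) = sqrt(392)
Step 2: |z2| = sqrt(7^2 + 8^2) = sqrt(113)
Step 3: |z1*z2| = |z1|*|z2| = sqrt(392) * sqrt(113) = sqrt(392 * 113) = sqrt(44296)
Step 4: = 210.4661

210.4661


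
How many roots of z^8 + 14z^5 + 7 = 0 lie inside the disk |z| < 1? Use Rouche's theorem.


Step 1: On |z| = 1 the three terms have sizes |z^8| = 1^8 = 1, |14z^5| = 14*1^5 = 14, |7| = 7
Step 2: The dominant term is g(z) = 14z^5; let h(z) = z^8 + 7 so f = g + h
Step 3: On |z| = 1: |g| = 14 and |h| <= 1 + 7 = 8
Step 4: Since 14 > 8, |h| < |g| on |z| = 1, so by Rouche f has the same number of zeros as g inside |z| < 1
Step 5: g(z) = 14z^5 has 5 zeros (at the origin, multiplicity 5) inside |z| < 1. Answer = 5

5


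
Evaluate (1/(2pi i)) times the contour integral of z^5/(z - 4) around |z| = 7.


Step 1: f(z) = z^5, a = 4 is inside |z| = 7
Step 2: By Cauchy integral formula: (1/(2pi*i)) * integral = f(a)
Step 3: f(4) = 4^5 = 1024

1024


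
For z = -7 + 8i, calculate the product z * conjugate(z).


Step 1: conj(z) = -7 - 8i
Step 2: z * conj(z) = (-7)^2 + 8^2
Step 3: = 49 + 64 = 113

113


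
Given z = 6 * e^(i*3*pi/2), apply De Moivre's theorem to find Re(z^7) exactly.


Step 1: By De Moivre's theorem, z^7 = 6^7 * e^(i*7*3*pi/2) = 279936 * (cos(21*pi/2) + i*sin(21*pi/2))
Step 2: |z|^7 = 6^7 = 279936
Step 3: Reduce the angle mod 2*pi: 21*pi/2 - 10*pi = pi/2
Step 4: cos(pi/2) = 0
Step 5: Re(z^7) = 279936 * 0 = 0

0


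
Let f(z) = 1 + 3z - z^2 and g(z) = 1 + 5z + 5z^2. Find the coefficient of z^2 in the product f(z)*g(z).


Step 1: z^2 term in f*g comes from: (1)*(5z^2) + (3z)*(5z) + (-z^2)*(1)
Step 2: = 5 + 15 - 1
Step 3: = 19

19


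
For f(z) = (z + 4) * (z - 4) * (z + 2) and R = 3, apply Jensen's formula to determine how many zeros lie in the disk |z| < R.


Jensen's formula: (1/2pi)*integral log|f(Re^it)|dt = log|f(0)| + sum_{|a_k|<R} log(R/|a_k|)
Step 1: f(0) = 4 * (-4) * 2 = -32
Step 2: log|f(0)| = log|-4| + log|4| + log|-2| = 3.4657
Step 3: Zeros inside |z| < 3: -2
Step 4: Jensen sum = log(3/2) = 0.4055
Step 5: n(R) = number of terms in the Jensen sum = count of zeros inside |z| < 3 = 1

1


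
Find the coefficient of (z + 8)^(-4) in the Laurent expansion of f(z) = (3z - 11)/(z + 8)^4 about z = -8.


Step 1: Write the numerator in powers of (z + 8): 3z - 11 = 3(z + 8) + (3*(-8) - 11) = 3(z + 8) - 35
Step 2: Divide by (z + 8)^4: f(z) = -35(z + 8)^(-4) + 3(z + 8)^(-3)
Step 3: This finite sum is the Laurent series of f about z = -8.
Step 4: Coefficient of (z + 8)^(-4) = 3*(-8) - 11 = -35

-35


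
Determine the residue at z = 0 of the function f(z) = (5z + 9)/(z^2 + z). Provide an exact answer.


Step 1: Q(z) = z^2 + z = (z)(z + 1)
Step 2: Q'(z) = 2z + 1
Step 3: Q'(0) = 1, P(0) = 9
Step 4: Res = P(0)/Q'(0) = 9/1 = 9

9


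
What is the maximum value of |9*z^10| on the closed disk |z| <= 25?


Step 1: On |z| = 25, |f(z)| = 9 * |z|^10 = 9 * 25^10
Step 2: By maximum modulus principle, maximum is on boundary.
Step 3: Maximum = 9 * 95367431640625 = 858306884765625

858306884765625


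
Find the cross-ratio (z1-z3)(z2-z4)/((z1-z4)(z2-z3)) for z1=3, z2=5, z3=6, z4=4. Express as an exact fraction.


Step 1: (z1-z3)(z2-z4) = (-3) * 1 = -3
Step 2: (z1-z4)(z2-z3) = (-1) * (-1) = 1
Step 3: Cross-ratio = -3/1 = -3

-3


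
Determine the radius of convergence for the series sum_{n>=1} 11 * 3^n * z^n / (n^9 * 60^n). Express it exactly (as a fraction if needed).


Step 1: General term a_n = 11 * 3^n / (n^9 * 60^n)
Step 2: By the root test, |a_n|^(1/n) = 11^(1/n) * 3 / (n^(9/n) * 60) -> 3/60 as n -> infinity (since 11^(1/n) -> 1 and n^(9/n) -> 1)
Step 3: R = 1/lim|a_n|^(1/n) = 60/3 = 20

20


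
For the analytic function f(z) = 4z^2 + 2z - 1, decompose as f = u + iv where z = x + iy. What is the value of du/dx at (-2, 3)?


Step 1: f(z) = 4(x+iy)^2 + 2(x+iy) - 1
Step 2: u = 4(x^2 - y^2) + 2x - 1
Step 3: u_x = 8x + 2
Step 4: At (-2, 3): u_x = -16 + 2 = -14

-14


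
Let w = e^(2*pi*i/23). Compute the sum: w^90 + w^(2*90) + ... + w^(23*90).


Step 1: The sum sum_{j=1}^{n} w^(k*j) equals n if n | k, else 0.
Step 2: Here n = 23, k = 90
Step 3: Does n divide k? 23 | 90 -> False
Step 4: Sum = 0

0


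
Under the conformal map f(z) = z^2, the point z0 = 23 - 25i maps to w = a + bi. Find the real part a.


Step 1: z0 = 23 - 25i
Step 2: z0^2 = 23^2 - (-25)^2 - 1150i
Step 3: real part = 529 - 625 = -96

-96


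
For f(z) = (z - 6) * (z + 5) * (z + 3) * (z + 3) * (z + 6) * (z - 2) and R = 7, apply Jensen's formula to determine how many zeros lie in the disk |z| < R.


Jensen's formula: (1/2pi)*integral log|f(Re^it)|dt = log|f(0)| + sum_{|a_k|<R} log(R/|a_k|)
Step 1: f(0) = (-6) * 5 * 3 * 3 * 6 * (-2) = 3240
Step 2: log|f(0)| = log|6| + log|-5| + log|-3| + log|-3| + log|-6| + log|2| = 8.0833
Step 3: Zeros inside |z| < 7: 6, -5, -3, -3, -6, 2
Step 4: Jensen sum = log(7/6) + log(7/5) + log(7/3) + log(7/3) + log(7/6) + log(7/2) = 3.5921
Step 5: n(R) = number of terms in the Jensen sum = count of zeros inside |z| < 7 = 6

6


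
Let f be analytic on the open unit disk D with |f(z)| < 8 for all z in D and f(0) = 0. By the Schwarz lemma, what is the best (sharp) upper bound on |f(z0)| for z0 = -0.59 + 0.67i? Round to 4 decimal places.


Step 1: g = f/8 maps D -> D with g(0) = 0, so by the Schwarz lemma |g(z)| <= |z|, i.e. |f(z)| <= 8|z|; this is sharp (f(z) = 8z).
Step 2: |z0|^2 = (-0.59)^2 + 0.67^2 = 0.797
Step 3: |z0| = sqrt(0.797) = 0.892749
Step 4: Best bound = 8 * |z0| = 8 * 0.892749 = 7.142

7.142


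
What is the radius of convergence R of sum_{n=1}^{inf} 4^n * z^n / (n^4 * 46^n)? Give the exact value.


Step 1: General term a_n = 4^n / (n^4 * 46^n)
Step 2: By the root test, |a_n|^(1/n) = 4 / (n^(4/n) * 46) -> 4/46 as n -> infinity (since n^(4/n) -> 1)
Step 3: R = 1/lim|a_n|^(1/n) = 46/4 = 23/2

23/2


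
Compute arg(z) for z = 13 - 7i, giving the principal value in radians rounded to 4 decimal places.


Step 1: z = 13 - 7i
Step 2: arg(z) = atan2(-7, 13)
Step 3: arg(z) = -0.4939

-0.4939


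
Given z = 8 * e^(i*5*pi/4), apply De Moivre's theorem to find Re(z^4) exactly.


Step 1: By De Moivre's theorem, z^4 = 8^4 * e^(i*4*5*pi/4) = 4096 * (cos(5*pi) + i*sin(5*pi))
Step 2: |z|^4 = 8^4 = 4096
Step 3: Reduce the angle mod 2*pi: 5*pi - 4*pi = pi
Step 4: cos(pi) = -1
Step 5: Re(z^4) = 4096 * (-1) = -4096

-4096


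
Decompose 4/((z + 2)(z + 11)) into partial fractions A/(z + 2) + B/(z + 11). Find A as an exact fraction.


Step 1: Multiply both sides by (z + 2) and set z = -2
Step 2: A = 4 / (-2 + 11)
Step 3: A = 4 / 9
Step 4: A = 4/9

4/9


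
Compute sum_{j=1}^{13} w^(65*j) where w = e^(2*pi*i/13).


Step 1: The sum sum_{j=1}^{n} w^(k*j) equals n if n | k, else 0.
Step 2: Here n = 13, k = 65
Step 3: Does n divide k? 13 | 65 -> True
Step 4: Sum = 13

13


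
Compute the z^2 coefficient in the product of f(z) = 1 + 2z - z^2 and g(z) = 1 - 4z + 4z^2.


Step 1: z^2 term in f*g comes from: (1)*(4z^2) + (2z)*(-4z) + (-z^2)*(1)
Step 2: = 4 - 8 - 1
Step 3: = -5

-5


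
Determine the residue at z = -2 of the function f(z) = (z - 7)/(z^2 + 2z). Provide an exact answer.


Step 1: Q(z) = z^2 + 2z = (z + 2)(z)
Step 2: Q'(z) = 2z + 2
Step 3: Q'(-2) = -2, P(-2) = -9
Step 4: Res = P(-2)/Q'(-2) = -9/(-2) = 9/2

9/2


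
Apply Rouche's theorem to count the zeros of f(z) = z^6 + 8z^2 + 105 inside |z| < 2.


Step 1: On |z| = 2 the three terms have sizes |z^6| = 2^6 = 64, |8z^2| = 8*2^2 = 32, |105| = 105
Step 2: The dominant term is g(z) = 105; let h(z) = z^6 + 8z^2 so f = g + h
Step 3: On |z| = 2: |g| = 105 and |h| <= 64 + 32 = 96
Step 4: Since 105 > 96, |h| < |g| on |z| = 2, so by Rouche f has the same number of zeros as g inside |z| < 2
Step 5: g(z) = 105 is a nonzero constant with no zeros inside |z| < 2. Answer = 0

0


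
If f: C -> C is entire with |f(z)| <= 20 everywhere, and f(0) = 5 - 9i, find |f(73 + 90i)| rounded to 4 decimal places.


Step 1: By Liouville's theorem, a bounded entire function is constant.
Step 2: f(z) = f(0) = 5 - 9i for all z.
Step 3: |f(w)| = |5 - 9i| = sqrt(25 + 81)
Step 4: = 10.2956

10.2956


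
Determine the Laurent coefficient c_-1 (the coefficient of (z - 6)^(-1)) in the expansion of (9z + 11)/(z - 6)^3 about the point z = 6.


Step 1: Write the numerator in powers of (z - 6): 9z + 11 = 9(z - 6) + (9*6 + 11) = 9(z - 6) + 65
Step 2: Divide by (z - 6)^3: f(z) = 65(z - 6)^(-3) + 9(z - 6)^(-2)
Step 3: This finite sum is the Laurent series of f about z = 6.
Step 4: Only the powers -3 and -2 appear, so the coefficient of (z - 6)^(-1) = 0

0


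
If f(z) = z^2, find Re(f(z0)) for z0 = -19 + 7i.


Step 1: z0 = -19 + 7i
Step 2: z0^2 = (-19)^2 - 7^2 - 266i
Step 3: real part = 361 - 49 = 312

312


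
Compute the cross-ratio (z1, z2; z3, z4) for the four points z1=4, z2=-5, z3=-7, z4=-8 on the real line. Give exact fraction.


Step 1: (z1-z3)(z2-z4) = 11 * 3 = 33
Step 2: (z1-z4)(z2-z3) = 12 * 2 = 24
Step 3: Cross-ratio = 33/24 = 11/8

11/8


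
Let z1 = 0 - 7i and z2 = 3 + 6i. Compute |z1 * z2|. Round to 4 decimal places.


Step 1: |z1| = sqrt(0^2 + (-7)^2) = sqrt(49)
Step 2: |z2| = sqrt(3^2 + 6^2) = sqrt(45)
Step 3: |z1*z2| = |z1|*|z2| = sqrt(49) * sqrt(45) = sqrt(49 * 45) = sqrt(2205)
Step 4: = 46.9574

46.9574


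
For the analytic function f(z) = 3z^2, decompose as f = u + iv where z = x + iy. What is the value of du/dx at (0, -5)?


Step 1: f(z) = 3(x+iy)^2 + 0
Step 2: u = 3(x^2 - y^2) + 0
Step 3: u_x = 6x + 0
Step 4: At (0, -5): u_x = 0 + 0 = 0

0


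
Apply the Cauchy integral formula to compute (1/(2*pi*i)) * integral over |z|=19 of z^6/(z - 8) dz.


Step 1: f(z) = z^6, a = 8 is inside |z| = 19
Step 2: By Cauchy integral formula: (1/(2pi*i)) * integral = f(a)
Step 3: f(8) = 8^6 = 262144

262144


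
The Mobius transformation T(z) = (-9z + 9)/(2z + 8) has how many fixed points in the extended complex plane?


Step 1: Fixed points satisfy T(z) = z
Step 2: 2z^2 + 17z - 9 = 0
Step 3: Discriminant = 17^2 - 4*2*(-9) = 361
Step 4: Number of fixed points = 2

2


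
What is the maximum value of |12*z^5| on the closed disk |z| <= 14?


Step 1: On |z| = 14, |f(z)| = 12 * |z|^5 = 12 * 14^5
Step 2: By maximum modulus principle, maximum is on boundary.
Step 3: Maximum = 12 * 537824 = 6453888

6453888


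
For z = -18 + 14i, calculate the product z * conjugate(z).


Step 1: conj(z) = -18 - 14i
Step 2: z * conj(z) = (-18)^2 + 14^2
Step 3: = 324 + 196 = 520

520


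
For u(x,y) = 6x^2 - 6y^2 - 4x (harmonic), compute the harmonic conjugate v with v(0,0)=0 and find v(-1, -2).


Step 1: v_x = -u_y = 12y + 0
Step 2: v_y = u_x = 12x - 4
Step 3: v = 12xy - 4y + C
Step 4: v(0,0) = 0 => C = 0
Step 5: v(-1, -2) = 32

32


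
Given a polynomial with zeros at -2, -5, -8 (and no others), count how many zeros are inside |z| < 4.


Step 1: Check each root:
  z = -2: |-2| = 2 < 4
  z = -5: |-5| = 5 >= 4
  z = -8: |-8| = 8 >= 4
Step 2: Count = 1

1


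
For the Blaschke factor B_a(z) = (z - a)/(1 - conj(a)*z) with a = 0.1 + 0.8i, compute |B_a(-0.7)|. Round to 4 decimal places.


Step 1: Numerator z0 - a = -0.7 - (0.1 + 0.8i) = -0.8 - 0.8i
Step 2: Denominator 1 - conj(a)*z0 = 1 - (0.1 - 0.8i)*(-0.7) = 1.07 - 0.56i
Step 3: |z0 - a|^2 = (-0.8)^2 + (-0.8)^2 = 1.28; |1 - conj(a)*z0|^2 = 1.07^2 + (-0.56)^2 = 1.4585
Step 4: |B_a(-0.7)| = sqrt(1.28 / 1.4585) = sqrt(0.877614)
Step 5: = 0.9368

0.9368


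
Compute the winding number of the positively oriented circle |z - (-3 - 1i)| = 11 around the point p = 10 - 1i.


Step 1: Center c = (-3, -1), radius = 11
Step 2: |p - c|^2 = 13^2 + 0^2 = 169
Step 3: r^2 = 121
Step 4: |p-c| > r so winding number = 0

0


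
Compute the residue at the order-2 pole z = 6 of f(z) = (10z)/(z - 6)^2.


Step 1: Pole of order 2 at z = 6
Step 2: Res = lim d/dz [(z - 6)^2 * f(z)] as z -> 6
Step 3: (z - 6)^2 * f(z) = 10z
Step 4: d/dz[10z] = 10

10


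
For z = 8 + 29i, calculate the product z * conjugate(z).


Step 1: conj(z) = 8 - 29i
Step 2: z * conj(z) = 8^2 + 29^2
Step 3: = 64 + 841 = 905

905


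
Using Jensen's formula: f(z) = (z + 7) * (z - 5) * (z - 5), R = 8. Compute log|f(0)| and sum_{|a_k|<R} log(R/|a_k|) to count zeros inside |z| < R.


Jensen's formula: (1/2pi)*integral log|f(Re^it)|dt = log|f(0)| + sum_{|a_k|<R} log(R/|a_k|)
Step 1: f(0) = 7 * (-5) * (-5) = 175
Step 2: log|f(0)| = log|-7| + log|5| + log|5| = 5.1648
Step 3: Zeros inside |z| < 8: -7, 5, 5
Step 4: Jensen sum = log(8/7) + log(8/5) + log(8/5) = 1.0735
Step 5: n(R) = number of terms in the Jensen sum = count of zeros inside |z| < 8 = 3

3


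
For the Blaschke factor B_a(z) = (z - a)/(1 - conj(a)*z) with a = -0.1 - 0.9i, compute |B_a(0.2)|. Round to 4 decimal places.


Step 1: Numerator z0 - a = 0.2 - (-0.1 - 0.9i) = 0.3 + 0.9i
Step 2: Denominator 1 - conj(a)*z0 = 1 - (-0.1 + 0.9i)*0.2 = 1.02 - 0.18i
Step 3: |z0 - a|^2 = 0.3^2 + 0.9^2 = 0.9; |1 - conj(a)*z0|^2 = 1.02^2 + (-0.18)^2 = 1.0728
Step 4: |B_a(0.2)| = sqrt(0.9 / 1.0728) = sqrt(0.838926)
Step 5: = 0.9159

0.9159


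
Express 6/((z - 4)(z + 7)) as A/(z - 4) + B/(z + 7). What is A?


Step 1: Multiply both sides by (z - 4) and set z = 4
Step 2: A = 6 / (4 + 7)
Step 3: A = 6 / 11
Step 4: A = 6/11

6/11


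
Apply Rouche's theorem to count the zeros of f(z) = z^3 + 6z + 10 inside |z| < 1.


Step 1: On |z| = 1 the three terms have sizes |z^3| = 1^3 = 1, |6z| = 6*1 = 6, |10| = 10
Step 2: The dominant term is g(z) = 10; let h(z) = z^3 + 6z so f = g + h
Step 3: On |z| = 1: |g| = 10 and |h| <= 1 + 6 = 7
Step 4: Since 10 > 7, |h| < |g| on |z| = 1, so by Rouche f has the same number of zeros as g inside |z| < 1
Step 5: g(z) = 10 is a nonzero constant with no zeros inside |z| < 1. Answer = 0

0


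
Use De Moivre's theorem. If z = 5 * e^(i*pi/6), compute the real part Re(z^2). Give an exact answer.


Step 1: By De Moivre's theorem, z^2 = 5^2 * e^(i*2*pi/6) = 25 * (cos(pi/3) + i*sin(pi/3))
Step 2: |z|^2 = 5^2 = 25
Step 3: The angle pi/3 already lies in [0, 2*pi)
Step 4: cos(pi/3) = 1/2
Step 5: Re(z^2) = 25 * 1/2 = 25/2

25/2


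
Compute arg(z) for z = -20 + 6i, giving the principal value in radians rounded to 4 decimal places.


Step 1: z = -20 + 6i
Step 2: arg(z) = atan2(6, -20)
Step 3: arg(z) = 2.8501

2.8501


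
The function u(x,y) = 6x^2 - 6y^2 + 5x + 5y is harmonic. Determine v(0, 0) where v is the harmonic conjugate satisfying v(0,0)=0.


Step 1: v_x = -u_y = 12y - 5
Step 2: v_y = u_x = 12x + 5
Step 3: v = 12xy - 5x + 5y + C
Step 4: v(0,0) = 0 => C = 0
Step 5: v(0, 0) = 0

0


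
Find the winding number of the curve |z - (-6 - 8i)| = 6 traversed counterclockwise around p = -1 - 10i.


Step 1: Center c = (-6, -8), radius = 6
Step 2: |p - c|^2 = 5^2 + (-2)^2 = 29
Step 3: r^2 = 36
Step 4: |p-c| < r so winding number = 1

1


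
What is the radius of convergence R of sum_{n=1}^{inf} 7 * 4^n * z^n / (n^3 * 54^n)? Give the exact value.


Step 1: General term a_n = 7 * 4^n / (n^3 * 54^n)
Step 2: By the root test, |a_n|^(1/n) = 7^(1/n) * 4 / (n^(3/n) * 54) -> 4/54 as n -> infinity (since 7^(1/n) -> 1 and n^(3/n) -> 1)
Step 3: R = 1/lim|a_n|^(1/n) = 54/4 = 27/2

27/2


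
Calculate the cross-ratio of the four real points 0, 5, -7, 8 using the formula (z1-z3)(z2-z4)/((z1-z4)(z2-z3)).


Step 1: (z1-z3)(z2-z4) = 7 * (-3) = -21
Step 2: (z1-z4)(z2-z3) = (-8) * 12 = -96
Step 3: Cross-ratio = 21/96 = 7/32

7/32


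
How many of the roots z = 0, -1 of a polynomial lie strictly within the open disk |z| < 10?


Step 1: Check each root:
  z = 0: |0| = 0 < 10
  z = -1: |-1| = 1 < 10
Step 2: Count = 2

2


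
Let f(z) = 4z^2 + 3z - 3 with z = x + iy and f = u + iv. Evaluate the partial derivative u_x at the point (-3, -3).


Step 1: f(z) = 4(x+iy)^2 + 3(x+iy) - 3
Step 2: u = 4(x^2 - y^2) + 3x - 3
Step 3: u_x = 8x + 3
Step 4: At (-3, -3): u_x = -24 + 3 = -21

-21


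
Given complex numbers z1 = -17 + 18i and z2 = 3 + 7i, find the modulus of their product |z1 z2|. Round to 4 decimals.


Step 1: |z1| = sqrt((-17)^2 + 18^2) = sqrt(613)
Step 2: |z2| = sqrt(3^2 + 7^2) = sqrt(58)
Step 3: |z1*z2| = |z1|*|z2| = sqrt(613) * sqrt(58) = sqrt(613 * 58) = sqrt(35554)
Step 4: = 188.5577

188.5577


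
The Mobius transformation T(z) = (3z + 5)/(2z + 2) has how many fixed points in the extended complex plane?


Step 1: Fixed points satisfy T(z) = z
Step 2: 2z^2 - z - 5 = 0
Step 3: Discriminant = (-1)^2 - 4*2*(-5) = 41
Step 4: Number of fixed points = 2

2


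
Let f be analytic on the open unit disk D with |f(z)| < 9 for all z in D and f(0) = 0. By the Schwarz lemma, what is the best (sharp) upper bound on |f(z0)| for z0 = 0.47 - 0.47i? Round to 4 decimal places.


Step 1: g = f/9 maps D -> D with g(0) = 0, so by the Schwarz lemma |g(z)| <= |z|, i.e. |f(z)| <= 9|z|; this is sharp (f(z) = 9z).
Step 2: |z0|^2 = 0.47^2 + (-0.47)^2 = 0.4418
Step 3: |z0| = sqrt(0.4418) = 0.66468
Step 4: Best bound = 9 * |z0| = 9 * 0.66468 = 5.9821

5.9821


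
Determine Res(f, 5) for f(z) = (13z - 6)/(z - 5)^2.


Step 1: Pole of order 2 at z = 5
Step 2: Res = lim d/dz [(z - 5)^2 * f(z)] as z -> 5
Step 3: (z - 5)^2 * f(z) = 13z - 6
Step 4: d/dz[13z - 6] = 13

13


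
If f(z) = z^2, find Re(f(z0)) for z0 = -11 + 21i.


Step 1: z0 = -11 + 21i
Step 2: z0^2 = (-11)^2 - 21^2 - 462i
Step 3: real part = 121 - 441 = -320

-320


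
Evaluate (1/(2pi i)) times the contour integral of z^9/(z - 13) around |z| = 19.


Step 1: f(z) = z^9, a = 13 is inside |z| = 19
Step 2: By Cauchy integral formula: (1/(2pi*i)) * integral = f(a)
Step 3: f(13) = 13^9 = 10604499373

10604499373


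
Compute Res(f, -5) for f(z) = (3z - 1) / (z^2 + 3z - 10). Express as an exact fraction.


Step 1: Q(z) = z^2 + 3z - 10 = (z + 5)(z - 2)
Step 2: Q'(z) = 2z + 3
Step 3: Q'(-5) = -7, P(-5) = -16
Step 4: Res = P(-5)/Q'(-5) = -16/(-7) = 16/7

16/7


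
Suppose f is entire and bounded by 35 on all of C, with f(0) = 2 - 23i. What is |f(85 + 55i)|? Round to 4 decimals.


Step 1: By Liouville's theorem, a bounded entire function is constant.
Step 2: f(z) = f(0) = 2 - 23i for all z.
Step 3: |f(w)| = |2 - 23i| = sqrt(4 + 529)
Step 4: = 23.0868

23.0868


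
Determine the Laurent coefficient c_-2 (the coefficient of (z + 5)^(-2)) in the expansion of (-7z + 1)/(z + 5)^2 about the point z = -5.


Step 1: Write the numerator in powers of (z + 5): -7z + 1 = -7(z + 5) + (-7*(-5) + 1) = -7(z + 5) + 36
Step 2: Divide by (z + 5)^2: f(z) = 36(z + 5)^(-2) - 7(z + 5)^(-1)
Step 3: This finite sum is the Laurent series of f about z = -5.
Step 4: Coefficient of (z + 5)^(-2) = -7*(-5) + 1 = 36

36


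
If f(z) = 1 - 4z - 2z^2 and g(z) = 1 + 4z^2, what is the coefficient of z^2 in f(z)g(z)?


Step 1: z^2 term in f*g comes from: (1)*(4z^2) + (-4z)*(0) + (-2z^2)*(1)
Step 2: = 4 + 0 - 2
Step 3: = 2

2


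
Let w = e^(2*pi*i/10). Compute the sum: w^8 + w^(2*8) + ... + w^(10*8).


Step 1: The sum sum_{j=1}^{n} w^(k*j) equals n if n | k, else 0.
Step 2: Here n = 10, k = 8
Step 3: Does n divide k? 10 | 8 -> False
Step 4: Sum = 0

0


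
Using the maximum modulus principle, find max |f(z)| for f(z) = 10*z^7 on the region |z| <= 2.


Step 1: On |z| = 2, |f(z)| = 10 * |z|^7 = 10 * 2^7
Step 2: By maximum modulus principle, maximum is on boundary.
Step 3: Maximum = 10 * 128 = 1280

1280


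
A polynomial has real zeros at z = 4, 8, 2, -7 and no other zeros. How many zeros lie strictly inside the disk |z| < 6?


Step 1: Check each root:
  z = 4: |4| = 4 < 6
  z = 8: |8| = 8 >= 6
  z = 2: |2| = 2 < 6
  z = -7: |-7| = 7 >= 6
Step 2: Count = 2

2


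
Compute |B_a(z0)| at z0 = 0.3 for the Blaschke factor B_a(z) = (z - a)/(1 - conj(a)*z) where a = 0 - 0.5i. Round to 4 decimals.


Step 1: Numerator z0 - a = 0.3 - (0 - 0.5i) = 0.3 + 0.5i
Step 2: Denominator 1 - conj(a)*z0 = 1 - (0 + 0.5i)*0.3 = 1 - 0.15i
Step 3: |z0 - a|^2 = 0.3^2 + 0.5^2 = 0.34; |1 - conj(a)*z0|^2 = 1^2 + (-0.15)^2 = 1.0225
Step 4: |B_a(0.3)| = sqrt(0.34 / 1.0225) = sqrt(0.332518)
Step 5: = 0.5766

0.5766


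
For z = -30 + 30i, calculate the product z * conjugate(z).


Step 1: conj(z) = -30 - 30i
Step 2: z * conj(z) = (-30)^2 + 30^2
Step 3: = 900 + 900 = 1800

1800


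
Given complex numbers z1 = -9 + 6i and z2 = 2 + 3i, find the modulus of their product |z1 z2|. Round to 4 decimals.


Step 1: |z1| = sqrt((-9)^2 + 6^2) = sqrt(117)
Step 2: |z2| = sqrt(2^2 + 3^2) = sqrt(13)
Step 3: |z1*z2| = |z1|*|z2| = sqrt(117) * sqrt(13) = sqrt(117 * 13) = sqrt(1521)
Step 4: = 39.0

39.0


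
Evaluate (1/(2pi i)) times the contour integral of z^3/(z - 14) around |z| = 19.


Step 1: f(z) = z^3, a = 14 is inside |z| = 19
Step 2: By Cauchy integral formula: (1/(2pi*i)) * integral = f(a)
Step 3: f(14) = 14^3 = 2744

2744


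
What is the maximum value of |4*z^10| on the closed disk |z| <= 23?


Step 1: On |z| = 23, |f(z)| = 4 * |z|^10 = 4 * 23^10
Step 2: By maximum modulus principle, maximum is on boundary.
Step 3: Maximum = 4 * 41426511213649 = 165706044854596

165706044854596


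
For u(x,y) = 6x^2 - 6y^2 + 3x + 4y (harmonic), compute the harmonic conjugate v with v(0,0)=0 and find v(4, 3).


Step 1: v_x = -u_y = 12y - 4
Step 2: v_y = u_x = 12x + 3
Step 3: v = 12xy - 4x + 3y + C
Step 4: v(0,0) = 0 => C = 0
Step 5: v(4, 3) = 137

137


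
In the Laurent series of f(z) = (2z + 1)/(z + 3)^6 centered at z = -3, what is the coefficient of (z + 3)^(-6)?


Step 1: Write the numerator in powers of (z + 3): 2z + 1 = 2(z + 3) + (2*(-3) + 1) = 2(z + 3) - 5
Step 2: Divide by (z + 3)^6: f(z) = -5(z + 3)^(-6) + 2(z + 3)^(-5)
Step 3: This finite sum is the Laurent series of f about z = -3.
Step 4: Coefficient of (z + 3)^(-6) = 2*(-3) + 1 = -5

-5


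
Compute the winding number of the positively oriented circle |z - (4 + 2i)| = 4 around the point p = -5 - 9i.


Step 1: Center c = (4, 2), radius = 4
Step 2: |p - c|^2 = (-9)^2 + (-11)^2 = 202
Step 3: r^2 = 16
Step 4: |p-c| > r so winding number = 0

0


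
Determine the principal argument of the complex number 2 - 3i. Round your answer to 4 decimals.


Step 1: z = 2 - 3i
Step 2: arg(z) = atan2(-3, 2)
Step 3: arg(z) = -0.9828

-0.9828


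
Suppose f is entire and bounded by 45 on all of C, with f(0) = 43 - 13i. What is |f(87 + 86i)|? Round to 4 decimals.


Step 1: By Liouville's theorem, a bounded entire function is constant.
Step 2: f(z) = f(0) = 43 - 13i for all z.
Step 3: |f(w)| = |43 - 13i| = sqrt(1849 + 169)
Step 4: = 44.9222

44.9222


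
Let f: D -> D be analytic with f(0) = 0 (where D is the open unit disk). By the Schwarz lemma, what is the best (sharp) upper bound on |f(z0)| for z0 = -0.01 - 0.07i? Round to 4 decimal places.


Step 1: Schwarz lemma: if f: D -> D is analytic with f(0) = 0, then |f(z)| <= |z| for all z in D, and this is sharp (f(z) = z).
Step 2: |z0|^2 = (-0.01)^2 + (-0.07)^2 = 0.005
Step 3: |z0| = sqrt(0.005) = 0.070711
Step 4: Best bound = |z0| = 0.0707

0.0707


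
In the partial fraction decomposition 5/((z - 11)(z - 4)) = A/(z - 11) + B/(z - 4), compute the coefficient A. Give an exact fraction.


Step 1: Multiply both sides by (z - 11) and set z = 11
Step 2: A = 5 / (11 - 4)
Step 3: A = 5 / 7
Step 4: A = 5/7

5/7


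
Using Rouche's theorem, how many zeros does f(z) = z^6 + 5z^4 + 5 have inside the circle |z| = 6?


Step 1: On |z| = 6 the three terms have sizes |z^6| = 6^6 = 46656, |5z^4| = 5*6^4 = 6480, |5| = 5
Step 2: The dominant term is g(z) = z^6; let h(z) = 5z^4 + 5 so f = g + h
Step 3: On |z| = 6: |g| = 46656 and |h| <= 6480 + 5 = 6485
Step 4: Since 46656 > 6485, |h| < |g| on |z| = 6, so by Rouche f has the same number of zeros as g inside |z| < 6
Step 5: g(z) = z^6 has 6 zeros (all at the origin) inside |z| < 6. Answer = 6

6


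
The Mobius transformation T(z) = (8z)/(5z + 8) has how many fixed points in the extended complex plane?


Step 1: Fixed points satisfy T(z) = z
Step 2: 5z^2 = 0
Step 3: Discriminant = 0^2 - 4*5*0 = 0
Step 4: Number of fixed points = 1

1


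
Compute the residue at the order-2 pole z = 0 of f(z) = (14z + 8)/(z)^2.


Step 1: Pole of order 2 at z = 0
Step 2: Res = lim d/dz [(z)^2 * f(z)] as z -> 0
Step 3: (z)^2 * f(z) = 14z + 8
Step 4: d/dz[14z + 8] = 14

14


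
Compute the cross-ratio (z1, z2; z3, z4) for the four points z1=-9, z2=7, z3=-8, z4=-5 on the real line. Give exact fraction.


Step 1: (z1-z3)(z2-z4) = (-1) * 12 = -12
Step 2: (z1-z4)(z2-z3) = (-4) * 15 = -60
Step 3: Cross-ratio = 12/60 = 1/5

1/5


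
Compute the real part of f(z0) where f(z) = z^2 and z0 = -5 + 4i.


Step 1: z0 = -5 + 4i
Step 2: z0^2 = (-5)^2 - 4^2 - 40i
Step 3: real part = 25 - 16 = 9

9


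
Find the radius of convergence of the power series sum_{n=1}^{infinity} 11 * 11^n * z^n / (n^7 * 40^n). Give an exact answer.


Step 1: General term a_n = 11 * 11^n / (n^7 * 40^n)
Step 2: By the root test, |a_n|^(1/n) = 11^(1/n) * 11 / (n^(7/n) * 40) -> 11/40 as n -> infinity (since 11^(1/n) -> 1 and n^(7/n) -> 1)
Step 3: R = 1/lim|a_n|^(1/n) = 40/11

40/11


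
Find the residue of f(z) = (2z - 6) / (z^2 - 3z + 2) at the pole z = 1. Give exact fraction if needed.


Step 1: Q(z) = z^2 - 3z + 2 = (z - 1)(z - 2)
Step 2: Q'(z) = 2z - 3
Step 3: Q'(1) = -1, P(1) = -4
Step 4: Res = P(1)/Q'(1) = -4/(-1) = 4

4


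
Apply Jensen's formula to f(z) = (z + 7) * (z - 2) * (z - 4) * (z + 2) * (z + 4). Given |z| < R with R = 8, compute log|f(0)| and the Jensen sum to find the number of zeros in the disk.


Jensen's formula: (1/2pi)*integral log|f(Re^it)|dt = log|f(0)| + sum_{|a_k|<R} log(R/|a_k|)
Step 1: f(0) = 7 * (-2) * (-4) * 2 * 4 = 448
Step 2: log|f(0)| = log|-7| + log|2| + log|4| + log|-2| + log|-4| = 6.1048
Step 3: Zeros inside |z| < 8: -7, 2, 4, -2, -4
Step 4: Jensen sum = log(8/7) + log(8/2) + log(8/4) + log(8/2) + log(8/4) = 4.2924
Step 5: n(R) = number of terms in the Jensen sum = count of zeros inside |z| < 8 = 5

5


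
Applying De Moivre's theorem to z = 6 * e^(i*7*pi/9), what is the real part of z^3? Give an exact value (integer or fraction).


Step 1: By De Moivre's theorem, z^3 = 6^3 * e^(i*3*7*pi/9) = 216 * (cos(7*pi/3) + i*sin(7*pi/3))
Step 2: |z|^3 = 6^3 = 216
Step 3: Reduce the angle mod 2*pi: 7*pi/3 - 2*pi = pi/3
Step 4: cos(pi/3) = 1/2
Step 5: Re(z^3) = 216 * 1/2 = 108

108


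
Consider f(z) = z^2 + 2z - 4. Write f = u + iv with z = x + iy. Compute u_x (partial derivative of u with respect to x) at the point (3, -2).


Step 1: f(z) = (x+iy)^2 + 2(x+iy) - 4
Step 2: u = (x^2 - y^2) + 2x - 4
Step 3: u_x = 2x + 2
Step 4: At (3, -2): u_x = 6 + 2 = 8

8


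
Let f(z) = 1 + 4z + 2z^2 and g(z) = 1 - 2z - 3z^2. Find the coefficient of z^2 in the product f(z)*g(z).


Step 1: z^2 term in f*g comes from: (1)*(-3z^2) + (4z)*(-2z) + (2z^2)*(1)
Step 2: = -3 - 8 + 2
Step 3: = -9

-9


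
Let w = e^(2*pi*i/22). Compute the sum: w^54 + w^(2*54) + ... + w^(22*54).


Step 1: The sum sum_{j=1}^{n} w^(k*j) equals n if n | k, else 0.
Step 2: Here n = 22, k = 54
Step 3: Does n divide k? 22 | 54 -> False
Step 4: Sum = 0

0


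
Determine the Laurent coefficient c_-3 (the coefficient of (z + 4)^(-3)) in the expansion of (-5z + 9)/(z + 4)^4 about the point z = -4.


Step 1: Write the numerator in powers of (z + 4): -5z + 9 = -5(z + 4) + (-5*(-4) + 9) = -5(z + 4) + 29
Step 2: Divide by (z + 4)^4: f(z) = 29(z + 4)^(-4) - 5(z + 4)^(-3)
Step 3: This finite sum is the Laurent series of f about z = -4.
Step 4: Coefficient of (z + 4)^(-3) = coefficient of (z + 4) in the re-centred numerator = -5

-5


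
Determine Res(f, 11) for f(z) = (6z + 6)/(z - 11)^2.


Step 1: Pole of order 2 at z = 11
Step 2: Res = lim d/dz [(z - 11)^2 * f(z)] as z -> 11
Step 3: (z - 11)^2 * f(z) = 6z + 6
Step 4: d/dz[6z + 6] = 6

6


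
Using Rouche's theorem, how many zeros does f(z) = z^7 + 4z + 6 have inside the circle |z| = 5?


Step 1: On |z| = 5 the three terms have sizes |z^7| = 5^7 = 78125, |4z| = 4*5 = 20, |6| = 6
Step 2: The dominant term is g(z) = z^7; let h(z) = 4z + 6 so f = g + h
Step 3: On |z| = 5: |g| = 78125 and |h| <= 20 + 6 = 26
Step 4: Since 78125 > 26, |h| < |g| on |z| = 5, so by Rouche f has the same number of zeros as g inside |z| < 5
Step 5: g(z) = z^7 has 7 zeros (all at the origin) inside |z| < 5. Answer = 7

7


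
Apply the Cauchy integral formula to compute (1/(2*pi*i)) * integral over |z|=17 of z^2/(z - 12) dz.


Step 1: f(z) = z^2, a = 12 is inside |z| = 17
Step 2: By Cauchy integral formula: (1/(2pi*i)) * integral = f(a)
Step 3: f(12) = 12^2 = 144

144


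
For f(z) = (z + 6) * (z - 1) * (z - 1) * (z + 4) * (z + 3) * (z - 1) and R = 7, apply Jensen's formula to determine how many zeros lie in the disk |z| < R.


Jensen's formula: (1/2pi)*integral log|f(Re^it)|dt = log|f(0)| + sum_{|a_k|<R} log(R/|a_k|)
Step 1: f(0) = 6 * (-1) * (-1) * 4 * 3 * (-1) = -72
Step 2: log|f(0)| = log|-6| + log|1| + log|1| + log|-4| + log|-3| + log|1| = 4.2767
Step 3: Zeros inside |z| < 7: -6, 1, 1, -4, -3, 1
Step 4: Jensen sum = log(7/6) + log(7/1) + log(7/1) + log(7/4) + log(7/3) + log(7/1) = 7.3988
Step 5: n(R) = number of terms in the Jensen sum = count of zeros inside |z| < 7 = 6

6


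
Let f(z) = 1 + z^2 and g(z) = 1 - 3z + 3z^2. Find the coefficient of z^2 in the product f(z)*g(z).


Step 1: z^2 term in f*g comes from: (1)*(3z^2) + (0)*(-3z) + (z^2)*(1)
Step 2: = 3 + 0 + 1
Step 3: = 4

4


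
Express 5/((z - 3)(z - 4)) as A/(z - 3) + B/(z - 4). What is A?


Step 1: Multiply both sides by (z - 3) and set z = 3
Step 2: A = 5 / (3 - 4)
Step 3: A = 5 / (-1)
Step 4: A = -5

-5


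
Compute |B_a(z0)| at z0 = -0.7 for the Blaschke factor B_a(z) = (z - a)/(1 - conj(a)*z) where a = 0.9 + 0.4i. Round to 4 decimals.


Step 1: Numerator z0 - a = -0.7 - (0.9 + 0.4i) = -1.6 - 0.4i
Step 2: Denominator 1 - conj(a)*z0 = 1 - (0.9 - 0.4i)*(-0.7) = 1.63 - 0.28i
Step 3: |z0 - a|^2 = (-1.6)^2 + (-0.4)^2 = 2.72; |1 - conj(a)*z0|^2 = 1.63^2 + (-0.28)^2 = 2.7353
Step 4: |B_a(-0.7)| = sqrt(2.72 / 2.7353) = sqrt(0.994406)
Step 5: = 0.9972

0.9972


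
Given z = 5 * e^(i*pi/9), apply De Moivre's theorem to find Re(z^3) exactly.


Step 1: By De Moivre's theorem, z^3 = 5^3 * e^(i*3*pi/9) = 125 * (cos(pi/3) + i*sin(pi/3))
Step 2: |z|^3 = 5^3 = 125
Step 3: The angle pi/3 already lies in [0, 2*pi)
Step 4: cos(pi/3) = 1/2
Step 5: Re(z^3) = 125 * 1/2 = 125/2

125/2


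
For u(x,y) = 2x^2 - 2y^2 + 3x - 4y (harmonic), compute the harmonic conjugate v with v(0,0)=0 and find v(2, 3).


Step 1: v_x = -u_y = 4y + 4
Step 2: v_y = u_x = 4x + 3
Step 3: v = 4xy + 4x + 3y + C
Step 4: v(0,0) = 0 => C = 0
Step 5: v(2, 3) = 41

41


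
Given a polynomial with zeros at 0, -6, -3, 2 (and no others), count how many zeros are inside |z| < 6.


Step 1: Check each root:
  z = 0: |0| = 0 < 6
  z = -6: |-6| = 6 >= 6
  z = -3: |-3| = 3 < 6
  z = 2: |2| = 2 < 6
Step 2: Count = 3

3


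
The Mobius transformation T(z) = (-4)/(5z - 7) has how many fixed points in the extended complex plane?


Step 1: Fixed points satisfy T(z) = z
Step 2: 5z^2 - 7z + 4 = 0
Step 3: Discriminant = (-7)^2 - 4*5*4 = -31
Step 4: Number of fixed points = 2

2


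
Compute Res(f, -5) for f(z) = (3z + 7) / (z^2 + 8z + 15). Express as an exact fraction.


Step 1: Q(z) = z^2 + 8z + 15 = (z + 5)(z + 3)
Step 2: Q'(z) = 2z + 8
Step 3: Q'(-5) = -2, P(-5) = -8
Step 4: Res = P(-5)/Q'(-5) = -8/(-2) = 4

4


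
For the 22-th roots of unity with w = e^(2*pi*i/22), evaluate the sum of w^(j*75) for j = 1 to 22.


Step 1: The sum sum_{j=1}^{n} w^(k*j) equals n if n | k, else 0.
Step 2: Here n = 22, k = 75
Step 3: Does n divide k? 22 | 75 -> False
Step 4: Sum = 0

0


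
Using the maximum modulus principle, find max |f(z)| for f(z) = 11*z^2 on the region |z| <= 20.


Step 1: On |z| = 20, |f(z)| = 11 * |z|^2 = 11 * 20^2
Step 2: By maximum modulus principle, maximum is on boundary.
Step 3: Maximum = 11 * 400 = 4400

4400


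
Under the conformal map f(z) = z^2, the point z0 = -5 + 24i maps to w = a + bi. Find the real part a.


Step 1: z0 = -5 + 24i
Step 2: z0^2 = (-5)^2 - 24^2 - 240i
Step 3: real part = 25 - 576 = -551

-551


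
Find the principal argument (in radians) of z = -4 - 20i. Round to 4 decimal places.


Step 1: z = -4 - 20i
Step 2: arg(z) = atan2(-20, -4)
Step 3: arg(z) = -1.7682

-1.7682


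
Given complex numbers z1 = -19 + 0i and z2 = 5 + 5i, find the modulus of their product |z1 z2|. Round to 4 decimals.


Step 1: |z1| = sqrt((-19)^2 + 0^2) = sqrt(361)
Step 2: |z2| = sqrt(5^2 + 5^2) = sqrt(50)
Step 3: |z1*z2| = |z1|*|z2| = sqrt(361) * sqrt(50) = sqrt(361 * 50) = sqrt(18050)
Step 4: = 134.3503

134.3503


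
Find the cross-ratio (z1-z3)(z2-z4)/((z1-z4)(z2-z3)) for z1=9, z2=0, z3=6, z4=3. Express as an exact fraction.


Step 1: (z1-z3)(z2-z4) = 3 * (-3) = -9
Step 2: (z1-z4)(z2-z3) = 6 * (-6) = -36
Step 3: Cross-ratio = 9/36 = 1/4

1/4


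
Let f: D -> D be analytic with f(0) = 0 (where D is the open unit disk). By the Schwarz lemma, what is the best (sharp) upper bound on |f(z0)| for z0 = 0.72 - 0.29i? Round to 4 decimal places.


Step 1: Schwarz lemma: if f: D -> D is analytic with f(0) = 0, then |f(z)| <= |z| for all z in D, and this is sharp (f(z) = z).
Step 2: |z0|^2 = 0.72^2 + (-0.29)^2 = 0.6025
Step 3: |z0| = sqrt(0.6025) = 0.776209
Step 4: Best bound = |z0| = 0.7762

0.7762


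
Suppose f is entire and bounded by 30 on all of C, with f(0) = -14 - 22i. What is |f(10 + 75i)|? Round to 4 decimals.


Step 1: By Liouville's theorem, a bounded entire function is constant.
Step 2: f(z) = f(0) = -14 - 22i for all z.
Step 3: |f(w)| = |-14 - 22i| = sqrt(196 + 484)
Step 4: = 26.0768

26.0768


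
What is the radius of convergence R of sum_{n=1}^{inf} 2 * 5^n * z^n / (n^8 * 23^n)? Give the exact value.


Step 1: General term a_n = 2 * 5^n / (n^8 * 23^n)
Step 2: By the root test, |a_n|^(1/n) = 2^(1/n) * 5 / (n^(8/n) * 23) -> 5/23 as n -> infinity (since 2^(1/n) -> 1 and n^(8/n) -> 1)
Step 3: R = 1/lim|a_n|^(1/n) = 23/5

23/5


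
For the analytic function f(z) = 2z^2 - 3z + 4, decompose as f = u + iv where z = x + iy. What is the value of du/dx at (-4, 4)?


Step 1: f(z) = 2(x+iy)^2 - 3(x+iy) + 4
Step 2: u = 2(x^2 - y^2) - 3x + 4
Step 3: u_x = 4x - 3
Step 4: At (-4, 4): u_x = -16 - 3 = -19

-19


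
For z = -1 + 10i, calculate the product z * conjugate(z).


Step 1: conj(z) = -1 - 10i
Step 2: z * conj(z) = (-1)^2 + 10^2
Step 3: = 1 + 100 = 101

101


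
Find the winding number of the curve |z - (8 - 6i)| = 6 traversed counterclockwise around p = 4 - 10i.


Step 1: Center c = (8, -6), radius = 6
Step 2: |p - c|^2 = (-4)^2 + (-4)^2 = 32
Step 3: r^2 = 36
Step 4: |p-c| < r so winding number = 1

1


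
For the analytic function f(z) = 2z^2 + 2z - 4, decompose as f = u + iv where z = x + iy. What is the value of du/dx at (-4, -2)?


Step 1: f(z) = 2(x+iy)^2 + 2(x+iy) - 4
Step 2: u = 2(x^2 - y^2) + 2x - 4
Step 3: u_x = 4x + 2
Step 4: At (-4, -2): u_x = -16 + 2 = -14

-14


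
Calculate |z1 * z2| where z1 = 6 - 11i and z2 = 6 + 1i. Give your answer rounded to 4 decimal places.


Step 1: |z1| = sqrt(6^2 + (-11)^2) = sqrt(157)
Step 2: |z2| = sqrt(6^2 + 1^2) = sqrt(37)
Step 3: |z1*z2| = |z1|*|z2| = sqrt(157) * sqrt(37) = sqrt(157 * 37) = sqrt(5809)
Step 4: = 76.2168

76.2168


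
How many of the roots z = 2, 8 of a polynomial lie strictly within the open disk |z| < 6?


Step 1: Check each root:
  z = 2: |2| = 2 < 6
  z = 8: |8| = 8 >= 6
Step 2: Count = 1

1


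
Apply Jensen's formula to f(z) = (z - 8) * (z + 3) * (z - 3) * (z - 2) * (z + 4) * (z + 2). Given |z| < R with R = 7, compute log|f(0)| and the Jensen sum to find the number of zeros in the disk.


Jensen's formula: (1/2pi)*integral log|f(Re^it)|dt = log|f(0)| + sum_{|a_k|<R} log(R/|a_k|)
Step 1: f(0) = (-8) * 3 * (-3) * (-2) * 4 * 2 = -1152
Step 2: log|f(0)| = log|8| + log|-3| + log|3| + log|2| + log|-4| + log|-2| = 7.0493
Step 3: Zeros inside |z| < 7: -3, 3, 2, -4, -2
Step 4: Jensen sum = log(7/3) + log(7/3) + log(7/2) + log(7/4) + log(7/2) = 4.7597
Step 5: n(R) = number of terms in the Jensen sum = count of zeros inside |z| < 7 = 5

5


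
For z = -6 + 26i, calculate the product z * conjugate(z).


Step 1: conj(z) = -6 - 26i
Step 2: z * conj(z) = (-6)^2 + 26^2
Step 3: = 36 + 676 = 712

712


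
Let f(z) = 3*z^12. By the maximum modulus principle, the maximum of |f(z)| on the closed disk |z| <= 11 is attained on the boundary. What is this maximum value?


Step 1: On |z| = 11, |f(z)| = 3 * |z|^12 = 3 * 11^12
Step 2: By maximum modulus principle, maximum is on boundary.
Step 3: Maximum = 3 * 3138428376721 = 9415285130163

9415285130163


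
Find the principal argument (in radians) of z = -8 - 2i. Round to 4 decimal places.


Step 1: z = -8 - 2i
Step 2: arg(z) = atan2(-2, -8)
Step 3: arg(z) = -2.8966

-2.8966


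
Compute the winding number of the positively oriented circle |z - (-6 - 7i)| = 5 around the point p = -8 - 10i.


Step 1: Center c = (-6, -7), radius = 5
Step 2: |p - c|^2 = (-2)^2 + (-3)^2 = 13
Step 3: r^2 = 25
Step 4: |p-c| < r so winding number = 1

1


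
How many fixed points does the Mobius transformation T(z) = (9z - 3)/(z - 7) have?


Step 1: Fixed points satisfy T(z) = z
Step 2: z^2 - 16z + 3 = 0
Step 3: Discriminant = (-16)^2 - 4*1*3 = 244
Step 4: Number of fixed points = 2

2


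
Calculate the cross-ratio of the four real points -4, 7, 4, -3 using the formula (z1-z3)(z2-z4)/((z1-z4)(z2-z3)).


Step 1: (z1-z3)(z2-z4) = (-8) * 10 = -80
Step 2: (z1-z4)(z2-z3) = (-1) * 3 = -3
Step 3: Cross-ratio = 80/3 = 80/3

80/3


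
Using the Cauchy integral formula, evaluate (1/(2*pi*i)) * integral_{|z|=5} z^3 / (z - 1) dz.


Step 1: f(z) = z^3, a = 1 is inside |z| = 5
Step 2: By Cauchy integral formula: (1/(2pi*i)) * integral = f(a)
Step 3: f(1) = 1^3 = 1

1


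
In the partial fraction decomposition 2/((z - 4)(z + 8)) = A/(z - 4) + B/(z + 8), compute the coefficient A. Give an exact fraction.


Step 1: Multiply both sides by (z - 4) and set z = 4
Step 2: A = 2 / (4 + 8)
Step 3: A = 2 / 12
Step 4: A = 1/6

1/6
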